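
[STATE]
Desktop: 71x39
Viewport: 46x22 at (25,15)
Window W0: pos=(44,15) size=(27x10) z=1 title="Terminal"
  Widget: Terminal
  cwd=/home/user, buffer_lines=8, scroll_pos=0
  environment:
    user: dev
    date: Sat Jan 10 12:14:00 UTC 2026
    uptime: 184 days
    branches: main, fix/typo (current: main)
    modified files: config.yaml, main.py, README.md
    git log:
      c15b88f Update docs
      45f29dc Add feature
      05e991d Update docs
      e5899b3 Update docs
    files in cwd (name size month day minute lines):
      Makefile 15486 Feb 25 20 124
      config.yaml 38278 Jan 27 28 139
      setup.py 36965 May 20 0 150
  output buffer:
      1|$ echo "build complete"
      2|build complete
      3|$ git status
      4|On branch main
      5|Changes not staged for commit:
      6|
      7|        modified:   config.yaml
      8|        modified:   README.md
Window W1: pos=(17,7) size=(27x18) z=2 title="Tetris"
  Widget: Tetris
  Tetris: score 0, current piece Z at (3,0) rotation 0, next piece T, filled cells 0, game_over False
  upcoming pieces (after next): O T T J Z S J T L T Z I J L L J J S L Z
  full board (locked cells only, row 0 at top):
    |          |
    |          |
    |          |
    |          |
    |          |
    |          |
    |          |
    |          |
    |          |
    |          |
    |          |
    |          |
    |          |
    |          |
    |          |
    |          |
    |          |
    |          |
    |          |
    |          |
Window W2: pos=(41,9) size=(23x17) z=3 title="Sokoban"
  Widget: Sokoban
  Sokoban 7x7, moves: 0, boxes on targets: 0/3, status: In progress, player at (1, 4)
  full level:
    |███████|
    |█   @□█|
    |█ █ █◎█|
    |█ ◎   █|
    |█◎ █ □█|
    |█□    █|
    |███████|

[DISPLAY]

   │            ┃█ ◎   █              ┃━━━━━━┓
   │Score:      ┃█◎ █ □█              ┃      ┃
   │0           ┃█□    █              ┃──────┨
   │            ┃███████              ┃ete"  ┃
   │            ┃Moves: 0  0/3        ┃      ┃
   │            ┃                     ┃      ┃
   │            ┃                     ┃      ┃
   │            ┃                     ┃for co┃
   │            ┃                     ┃      ┃
━━━━━━━━━━━━━━━━┃                     ┃━━━━━━┛
                ┗━━━━━━━━━━━━━━━━━━━━━┛       
                                              
                                              
                                              
                                              
                                              
                                              
                                              
                                              
                                              
                                              
                                              


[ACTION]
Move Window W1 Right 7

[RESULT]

          │     ┃█ ◎   █              ┃━━━━━━┓
          │Score┃█◎ █ □█              ┃      ┃
          │0    ┃█□    █              ┃──────┨
          │     ┃███████              ┃ete"  ┃
          │     ┃Moves: 0  0/3        ┃      ┃
          │     ┃                     ┃      ┃
          │     ┃                     ┃      ┃
          │     ┃                     ┃for co┃
          │     ┃                     ┃      ┃
━━━━━━━━━━━━━━━━┃                     ┃━━━━━━┛
                ┗━━━━━━━━━━━━━━━━━━━━━┛       
                                              
                                              
                                              
                                              
                                              
                                              
                                              
                                              
                                              
                                              
                                              


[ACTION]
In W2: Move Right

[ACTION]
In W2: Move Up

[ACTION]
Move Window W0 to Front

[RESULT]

          │     ┃█ ┏━━━━━━━━━━━━━━━━━━━━━━━━━┓
          │Score┃█◎┃ Terminal                ┃
          │0    ┃█□┠─────────────────────────┨
          │     ┃██┃$ echo "build complete"  ┃
          │     ┃Mo┃build complete           ┃
          │     ┃  ┃$ git status             ┃
          │     ┃  ┃On branch main           ┃
          │     ┃  ┃Changes not staged for co┃
          │     ┃  ┃                         ┃
━━━━━━━━━━━━━━━━┃  ┗━━━━━━━━━━━━━━━━━━━━━━━━━┛
                ┗━━━━━━━━━━━━━━━━━━━━━┛       
                                              
                                              
                                              
                                              
                                              
                                              
                                              
                                              
                                              
                                              
                                              


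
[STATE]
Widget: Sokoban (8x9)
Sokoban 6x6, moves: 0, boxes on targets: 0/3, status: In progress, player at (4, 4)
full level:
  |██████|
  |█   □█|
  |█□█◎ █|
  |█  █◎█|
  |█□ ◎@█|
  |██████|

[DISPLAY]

██████  
█   □█  
█□█◎ █  
█  █◎█  
█□ ◎@█  
██████  
Moves: 0
        
        


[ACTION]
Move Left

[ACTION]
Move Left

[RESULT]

██████  
█   □█  
█□█◎ █  
█  █◎█  
█□@◎ █  
██████  
Moves: 2
        
        


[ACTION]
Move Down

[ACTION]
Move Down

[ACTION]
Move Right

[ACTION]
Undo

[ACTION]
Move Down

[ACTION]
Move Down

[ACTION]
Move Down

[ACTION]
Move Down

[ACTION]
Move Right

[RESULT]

██████  
█   □█  
█□█◎ █  
█  █◎█  
█□ + █  
██████  
Moves: 3
        
        


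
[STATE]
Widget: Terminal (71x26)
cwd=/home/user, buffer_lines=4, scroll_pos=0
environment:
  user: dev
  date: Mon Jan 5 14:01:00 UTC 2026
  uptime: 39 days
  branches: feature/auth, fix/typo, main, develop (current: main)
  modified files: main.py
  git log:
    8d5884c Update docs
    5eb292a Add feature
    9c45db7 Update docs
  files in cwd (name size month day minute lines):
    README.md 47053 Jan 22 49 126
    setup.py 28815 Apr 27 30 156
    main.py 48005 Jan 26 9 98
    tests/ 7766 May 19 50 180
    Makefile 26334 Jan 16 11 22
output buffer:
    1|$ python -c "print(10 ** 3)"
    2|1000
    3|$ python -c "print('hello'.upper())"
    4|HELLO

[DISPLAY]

$ python -c "print(10 ** 3)"                                           
1000                                                                   
$ python -c "print('hello'.upper())"                                   
HELLO                                                                  
$ █                                                                    
                                                                       
                                                                       
                                                                       
                                                                       
                                                                       
                                                                       
                                                                       
                                                                       
                                                                       
                                                                       
                                                                       
                                                                       
                                                                       
                                                                       
                                                                       
                                                                       
                                                                       
                                                                       
                                                                       
                                                                       
                                                                       


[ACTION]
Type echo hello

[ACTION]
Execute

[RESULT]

$ python -c "print(10 ** 3)"                                           
1000                                                                   
$ python -c "print('hello'.upper())"                                   
HELLO                                                                  
$ echo hello                                                           
hello                                                                  
$ █                                                                    
                                                                       
                                                                       
                                                                       
                                                                       
                                                                       
                                                                       
                                                                       
                                                                       
                                                                       
                                                                       
                                                                       
                                                                       
                                                                       
                                                                       
                                                                       
                                                                       
                                                                       
                                                                       
                                                                       


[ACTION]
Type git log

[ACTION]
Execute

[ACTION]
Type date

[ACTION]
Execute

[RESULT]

$ python -c "print(10 ** 3)"                                           
1000                                                                   
$ python -c "print('hello'.upper())"                                   
HELLO                                                                  
$ echo hello                                                           
hello                                                                  
$ git log                                                              
8d5884c Update docs                                                    
5eb292a Add feature                                                    
9c45db7 Update docs                                                    
$ date                                                                 
Mon Jan 5 14:01:00 UTC 2026                                            
$ █                                                                    
                                                                       
                                                                       
                                                                       
                                                                       
                                                                       
                                                                       
                                                                       
                                                                       
                                                                       
                                                                       
                                                                       
                                                                       
                                                                       


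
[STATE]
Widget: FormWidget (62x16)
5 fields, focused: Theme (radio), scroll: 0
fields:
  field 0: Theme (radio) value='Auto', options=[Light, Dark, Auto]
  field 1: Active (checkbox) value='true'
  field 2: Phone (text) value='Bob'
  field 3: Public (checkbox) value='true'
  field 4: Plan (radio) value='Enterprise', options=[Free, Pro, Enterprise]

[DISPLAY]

> Theme:      ( ) Light  ( ) Dark  (●) Auto                   
  Active:     [x]                                             
  Phone:      [Bob                                           ]
  Public:     [x]                                             
  Plan:       ( ) Free  ( ) Pro  (●) Enterprise               
                                                              
                                                              
                                                              
                                                              
                                                              
                                                              
                                                              
                                                              
                                                              
                                                              
                                                              


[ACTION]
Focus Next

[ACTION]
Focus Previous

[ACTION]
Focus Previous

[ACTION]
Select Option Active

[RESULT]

  Theme:      ( ) Light  ( ) Dark  (●) Auto                   
  Active:     [x]                                             
  Phone:      [Bob                                           ]
  Public:     [x]                                             
> Plan:       ( ) Free  ( ) Pro  (●) Enterprise               
                                                              
                                                              
                                                              
                                                              
                                                              
                                                              
                                                              
                                                              
                                                              
                                                              
                                                              


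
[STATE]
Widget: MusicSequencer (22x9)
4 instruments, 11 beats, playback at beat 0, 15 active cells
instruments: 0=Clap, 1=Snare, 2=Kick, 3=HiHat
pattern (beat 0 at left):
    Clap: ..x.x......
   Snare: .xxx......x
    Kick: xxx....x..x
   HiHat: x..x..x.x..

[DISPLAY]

      ▼1234567890     
  Clap··█·█······     
 Snare·███······█     
  Kick███····█··█     
 HiHat█··█··█·█··     
                      
                      
                      
                      


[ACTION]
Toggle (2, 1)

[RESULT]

      ▼1234567890     
  Clap··█·█······     
 Snare·███······█     
  Kick█·█····█··█     
 HiHat█··█··█·█··     
                      
                      
                      
                      


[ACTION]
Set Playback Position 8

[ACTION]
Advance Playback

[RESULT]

      012345678▼0     
  Clap··█·█······     
 Snare·███······█     
  Kick█·█····█··█     
 HiHat█··█··█·█··     
                      
                      
                      
                      


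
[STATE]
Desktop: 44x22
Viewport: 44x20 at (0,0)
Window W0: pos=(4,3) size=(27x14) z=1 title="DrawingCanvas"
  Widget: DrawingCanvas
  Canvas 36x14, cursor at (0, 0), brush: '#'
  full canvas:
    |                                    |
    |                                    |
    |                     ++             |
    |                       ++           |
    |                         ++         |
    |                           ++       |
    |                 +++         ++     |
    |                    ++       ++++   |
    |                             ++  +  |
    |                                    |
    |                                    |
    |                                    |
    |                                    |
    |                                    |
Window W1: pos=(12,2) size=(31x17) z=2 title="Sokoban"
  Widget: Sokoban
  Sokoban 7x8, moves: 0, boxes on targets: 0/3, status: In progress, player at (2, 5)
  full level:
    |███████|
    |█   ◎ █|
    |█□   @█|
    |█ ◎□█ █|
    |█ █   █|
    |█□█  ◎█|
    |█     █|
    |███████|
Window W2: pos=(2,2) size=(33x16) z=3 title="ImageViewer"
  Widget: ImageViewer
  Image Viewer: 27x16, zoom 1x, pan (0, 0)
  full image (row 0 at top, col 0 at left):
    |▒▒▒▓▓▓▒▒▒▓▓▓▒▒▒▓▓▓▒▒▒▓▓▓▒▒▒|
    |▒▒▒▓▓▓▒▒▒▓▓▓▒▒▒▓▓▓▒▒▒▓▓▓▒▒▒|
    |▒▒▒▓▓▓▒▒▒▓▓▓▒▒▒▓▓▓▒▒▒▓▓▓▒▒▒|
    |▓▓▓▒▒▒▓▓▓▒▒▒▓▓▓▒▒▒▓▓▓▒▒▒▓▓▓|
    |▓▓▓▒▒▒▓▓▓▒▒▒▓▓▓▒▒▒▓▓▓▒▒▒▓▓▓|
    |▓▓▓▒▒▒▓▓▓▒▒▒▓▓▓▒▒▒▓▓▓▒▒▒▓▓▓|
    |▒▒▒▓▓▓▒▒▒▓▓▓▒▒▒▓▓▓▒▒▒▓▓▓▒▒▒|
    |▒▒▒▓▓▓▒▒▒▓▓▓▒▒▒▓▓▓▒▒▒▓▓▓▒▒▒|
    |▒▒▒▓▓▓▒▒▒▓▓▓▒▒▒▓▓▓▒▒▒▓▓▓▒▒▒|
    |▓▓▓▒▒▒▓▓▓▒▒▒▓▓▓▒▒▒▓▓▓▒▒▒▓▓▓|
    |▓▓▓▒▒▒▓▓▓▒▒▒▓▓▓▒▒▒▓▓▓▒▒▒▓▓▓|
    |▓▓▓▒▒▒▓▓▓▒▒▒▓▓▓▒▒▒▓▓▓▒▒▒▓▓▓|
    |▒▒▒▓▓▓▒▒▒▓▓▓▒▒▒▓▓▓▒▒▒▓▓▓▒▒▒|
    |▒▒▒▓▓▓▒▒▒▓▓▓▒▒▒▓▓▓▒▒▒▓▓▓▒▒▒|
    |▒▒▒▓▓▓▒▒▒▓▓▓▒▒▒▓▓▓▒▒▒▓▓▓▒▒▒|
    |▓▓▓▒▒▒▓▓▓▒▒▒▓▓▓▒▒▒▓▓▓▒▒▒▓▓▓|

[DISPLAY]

                                            
                                            
  ┏━━━━━━━━━━━━━━━━━━━━━━━━━━━━━━━┓━━━━━━━┓ 
  ┃ ImageViewer                   ┃       ┃ 
  ┠───────────────────────────────┨───────┨ 
  ┃▒▒▒▓▓▓▒▒▒▓▓▓▒▒▒▓▓▓▒▒▒▓▓▓▒▒▒    ┃       ┃ 
  ┃▒▒▒▓▓▓▒▒▒▓▓▓▒▒▒▓▓▓▒▒▒▓▓▓▒▒▒    ┃       ┃ 
  ┃▒▒▒▓▓▓▒▒▒▓▓▓▒▒▒▓▓▓▒▒▒▓▓▓▒▒▒    ┃       ┃ 
  ┃▓▓▓▒▒▒▓▓▓▒▒▒▓▓▓▒▒▒▓▓▓▒▒▒▓▓▓    ┃       ┃ 
  ┃▓▓▓▒▒▒▓▓▓▒▒▒▓▓▓▒▒▒▓▓▓▒▒▒▓▓▓    ┃       ┃ 
  ┃▓▓▓▒▒▒▓▓▓▒▒▒▓▓▓▒▒▒▓▓▓▒▒▒▓▓▓    ┃       ┃ 
  ┃▒▒▒▓▓▓▒▒▒▓▓▓▒▒▒▓▓▓▒▒▒▓▓▓▒▒▒    ┃       ┃ 
  ┃▒▒▒▓▓▓▒▒▒▓▓▓▒▒▒▓▓▓▒▒▒▓▓▓▒▒▒    ┃       ┃ 
  ┃▒▒▒▓▓▓▒▒▒▓▓▓▒▒▒▓▓▓▒▒▒▓▓▓▒▒▒    ┃       ┃ 
  ┃▓▓▓▒▒▒▓▓▓▒▒▒▓▓▓▒▒▒▓▓▓▒▒▒▓▓▓    ┃       ┃ 
  ┃▓▓▓▒▒▒▓▓▓▒▒▒▓▓▓▒▒▒▓▓▓▒▒▒▓▓▓    ┃       ┃ 
  ┃▓▓▓▒▒▒▓▓▓▒▒▒▓▓▓▒▒▒▓▓▓▒▒▒▓▓▓    ┃       ┃ 
  ┗━━━━━━━━━━━━━━━━━━━━━━━━━━━━━━━┛       ┃ 
            ┗━━━━━━━━━━━━━━━━━━━━━━━━━━━━━┛ 
                                            


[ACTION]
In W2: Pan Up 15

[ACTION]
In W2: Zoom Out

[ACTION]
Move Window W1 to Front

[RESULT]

                                            
                                            
  ┏━━━━━━━━━┏━━━━━━━━━━━━━━━━━━━━━━━━━━━━━┓ 
  ┃ ImageVie┃ Sokoban                     ┃ 
  ┠─────────┠─────────────────────────────┨ 
  ┃▒▒▒▓▓▓▒▒▒┃███████                      ┃ 
  ┃▒▒▒▓▓▓▒▒▒┃█   ◎ █                      ┃ 
  ┃▒▒▒▓▓▓▒▒▒┃█□   @█                      ┃ 
  ┃▓▓▓▒▒▒▓▓▓┃█ ◎□█ █                      ┃ 
  ┃▓▓▓▒▒▒▓▓▓┃█ █   █                      ┃ 
  ┃▓▓▓▒▒▒▓▓▓┃█□█  ◎█                      ┃ 
  ┃▒▒▒▓▓▓▒▒▒┃█     █                      ┃ 
  ┃▒▒▒▓▓▓▒▒▒┃███████                      ┃ 
  ┃▒▒▒▓▓▓▒▒▒┃Moves: 0  0/3                ┃ 
  ┃▓▓▓▒▒▒▓▓▓┃                             ┃ 
  ┃▓▓▓▒▒▒▓▓▓┃                             ┃ 
  ┃▓▓▓▒▒▒▓▓▓┃                             ┃ 
  ┗━━━━━━━━━┃                             ┃ 
            ┗━━━━━━━━━━━━━━━━━━━━━━━━━━━━━┛ 
                                            


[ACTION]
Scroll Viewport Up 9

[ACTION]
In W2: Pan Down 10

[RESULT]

                                            
                                            
  ┏━━━━━━━━━┏━━━━━━━━━━━━━━━━━━━━━━━━━━━━━┓ 
  ┃ ImageVie┃ Sokoban                     ┃ 
  ┠─────────┠─────────────────────────────┨ 
  ┃▓▓▓▒▒▒▓▓▓┃███████                      ┃ 
  ┃▓▓▓▒▒▒▓▓▓┃█   ◎ █                      ┃ 
  ┃▒▒▒▓▓▓▒▒▒┃█□   @█                      ┃ 
  ┃▒▒▒▓▓▓▒▒▒┃█ ◎□█ █                      ┃ 
  ┃▒▒▒▓▓▓▒▒▒┃█ █   █                      ┃ 
  ┃▓▓▓▒▒▒▓▓▓┃█□█  ◎█                      ┃ 
  ┃         ┃█     █                      ┃ 
  ┃         ┃███████                      ┃ 
  ┃         ┃Moves: 0  0/3                ┃ 
  ┃         ┃                             ┃ 
  ┃         ┃                             ┃ 
  ┃         ┃                             ┃ 
  ┗━━━━━━━━━┃                             ┃ 
            ┗━━━━━━━━━━━━━━━━━━━━━━━━━━━━━┛ 
                                            


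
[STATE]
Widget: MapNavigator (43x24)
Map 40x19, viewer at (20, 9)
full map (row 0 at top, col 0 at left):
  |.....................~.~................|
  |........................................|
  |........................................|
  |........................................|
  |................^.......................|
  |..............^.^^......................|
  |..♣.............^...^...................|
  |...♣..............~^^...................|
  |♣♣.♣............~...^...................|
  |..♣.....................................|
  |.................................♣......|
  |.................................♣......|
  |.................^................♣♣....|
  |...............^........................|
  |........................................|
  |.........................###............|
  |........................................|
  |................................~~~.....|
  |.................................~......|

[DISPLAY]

                                           
                                           
                                           
 .....................~.~................  
 ........................................  
 ........................................  
 ........................................  
 ................^.......................  
 ..............^.^^......................  
 ..♣.............^...^...................  
 ...♣..............~^^...................  
 ♣♣.♣............~...^...................  
 ..♣.................@...................  
 .................................♣......  
 .................................♣......  
 .................^................♣♣....  
 ...............^........................  
 ........................................  
 .........................###............  
 ........................................  
 ................................~~~.....  
 .................................~......  
                                           
                                           


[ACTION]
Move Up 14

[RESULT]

                                           
                                           
                                           
                                           
                                           
                                           
                                           
                                           
                                           
                                           
                                           
                                           
 ....................@~.~................  
 ........................................  
 ........................................  
 ........................................  
 ................^.......................  
 ..............^.^^......................  
 ..♣.............^...^...................  
 ...♣..............~^^...................  
 ♣♣.♣............~...^...................  
 ..♣.....................................  
 .................................♣......  
 .................................♣......  


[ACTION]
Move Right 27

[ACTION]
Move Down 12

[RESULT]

...~.~................                     
......................                     
......................                     
......................                     
......................                     
......................                     
..^...................                     
~^^...................                     
..^...................                     
......................                     
...............♣......                     
...............♣......                     
................♣♣...@                     
......................                     
......................                     
.......###............                     
......................                     
..............~~~.....                     
...............~......                     
                                           
                                           
                                           
                                           
                                           


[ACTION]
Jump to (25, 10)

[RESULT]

                                           
                                           
.................~.~................       
....................................       
....................................       
....................................       
............^.......................       
..........^.^^......................       
............^...^...................       
..............~^^...................       
............~...^...................       
....................................       
.....................@.......♣......       
.............................♣......       
.............^................♣♣....       
...........^........................       
....................................       
.....................###............       
....................................       
............................~~~.....       
.............................~......       
                                           
                                           
                                           


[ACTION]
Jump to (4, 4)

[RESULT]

                                           
                                           
                                           
                                           
                                           
                                           
                                           
                                           
                 .....................~.~..
                 ..........................
                 ..........................
                 ..........................
                 ....@...........^.........
                 ..............^.^^........
                 ..♣.............^...^.....
                 ...♣..............~^^.....
                 ♣♣.♣............~...^.....
                 ..♣.......................
                 ..........................
                 ..........................
                 .................^........
                 ...............^..........
                 ..........................
                 .........................#


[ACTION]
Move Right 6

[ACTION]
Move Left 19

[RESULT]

                                           
                                           
                                           
                                           
                                           
                                           
                                           
                                           
                     .....................~
                     ......................
                     ......................
                     ......................
                     @...............^.....
                     ..............^.^^....
                     ..♣.............^...^.
                     ...♣..............~^^.
                     ♣♣.♣............~...^.
                     ..♣...................
                     ......................
                     ......................
                     .................^....
                     ...............^......
                     ......................
                     ......................


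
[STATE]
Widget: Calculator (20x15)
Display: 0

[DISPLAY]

                   0
┌───┬───┬───┬───┐   
│ 7 │ 8 │ 9 │ ÷ │   
├───┼───┼───┼───┤   
│ 4 │ 5 │ 6 │ × │   
├───┼───┼───┼───┤   
│ 1 │ 2 │ 3 │ - │   
├───┼───┼───┼───┤   
│ 0 │ . │ = │ + │   
├───┼───┼───┼───┤   
│ C │ MC│ MR│ M+│   
└───┴───┴───┴───┘   
                    
                    
                    


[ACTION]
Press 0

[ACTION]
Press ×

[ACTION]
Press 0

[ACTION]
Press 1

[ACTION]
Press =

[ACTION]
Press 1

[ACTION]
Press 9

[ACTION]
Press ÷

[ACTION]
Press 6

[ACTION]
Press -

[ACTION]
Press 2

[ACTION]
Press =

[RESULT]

         1.166666667
┌───┬───┬───┬───┐   
│ 7 │ 8 │ 9 │ ÷ │   
├───┼───┼───┼───┤   
│ 4 │ 5 │ 6 │ × │   
├───┼───┼───┼───┤   
│ 1 │ 2 │ 3 │ - │   
├───┼───┼───┼───┤   
│ 0 │ . │ = │ + │   
├───┼───┼───┼───┤   
│ C │ MC│ MR│ M+│   
└───┴───┴───┴───┘   
                    
                    
                    


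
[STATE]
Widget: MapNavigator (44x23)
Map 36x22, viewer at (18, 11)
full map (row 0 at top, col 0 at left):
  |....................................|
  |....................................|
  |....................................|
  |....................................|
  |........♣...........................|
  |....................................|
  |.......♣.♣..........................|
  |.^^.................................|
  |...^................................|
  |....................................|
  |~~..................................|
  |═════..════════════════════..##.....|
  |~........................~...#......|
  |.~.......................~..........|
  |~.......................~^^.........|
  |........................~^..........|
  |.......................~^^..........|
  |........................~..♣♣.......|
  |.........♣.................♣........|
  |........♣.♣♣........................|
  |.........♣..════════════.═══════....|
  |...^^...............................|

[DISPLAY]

    ....................................    
    ....................................    
    ....................................    
    ....................................    
    ........♣...........................    
    ....................................    
    .......♣.♣..........................    
    .^^.................................    
    ...^................................    
    ....................................    
    ~~..................................    
    ═════..═══════════@════════..##.....    
    ~........................~...#......    
    .~.......................~..........    
    ~.......................~^^.........    
    ........................~^..........    
    .......................~^^..........    
    ........................~..♣♣.......    
    .........♣.................♣........    
    ........♣.♣♣........................    
    .........♣..════════════.═══════....    
    ...^^...............................    
                                            


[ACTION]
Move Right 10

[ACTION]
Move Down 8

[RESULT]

..............................              
..............................              
..............................              
.════════════════════..##.....              
...................~...#......              
...................~..........              
..................~^^.........              
..................~^..........              
.................~^^..........              
..................~..♣♣.......              
...♣.................♣........              
..♣.♣♣................@.......              
...♣..════════════.═══════....              
..............................              
                                            
                                            
                                            
                                            
                                            
                                            
                                            
                                            
                                            


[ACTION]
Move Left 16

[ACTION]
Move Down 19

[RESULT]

          ~~................................
          ═════..════════════════════..##...
          ~........................~...#....
          .~.......................~........
          ~.......................~^^.......
          ........................~^........
          .......................~^^........
          ........................~..♣♣.....
          .........♣.................♣......
          ........♣.♣♣......................
          .........♣..════════════.═══════..
          ...^^.......@.....................
                                            
                                            
                                            
                                            
                                            
                                            
                                            
                                            
                                            
                                            
                                            


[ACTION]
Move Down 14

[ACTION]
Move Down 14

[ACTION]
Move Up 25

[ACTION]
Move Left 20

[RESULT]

                                            
                                            
                                            
                                            
                                            
                                            
                                            
                                            
                                            
                                            
                                            
                      @.....................
                      ......................
                      ......................
                      ......................
                      ........♣.............
                      ......................
                      .......♣.♣............
                      .^^...................
                      ...^..................
                      ......................
                      ~~....................
                      ═════..═══════════════


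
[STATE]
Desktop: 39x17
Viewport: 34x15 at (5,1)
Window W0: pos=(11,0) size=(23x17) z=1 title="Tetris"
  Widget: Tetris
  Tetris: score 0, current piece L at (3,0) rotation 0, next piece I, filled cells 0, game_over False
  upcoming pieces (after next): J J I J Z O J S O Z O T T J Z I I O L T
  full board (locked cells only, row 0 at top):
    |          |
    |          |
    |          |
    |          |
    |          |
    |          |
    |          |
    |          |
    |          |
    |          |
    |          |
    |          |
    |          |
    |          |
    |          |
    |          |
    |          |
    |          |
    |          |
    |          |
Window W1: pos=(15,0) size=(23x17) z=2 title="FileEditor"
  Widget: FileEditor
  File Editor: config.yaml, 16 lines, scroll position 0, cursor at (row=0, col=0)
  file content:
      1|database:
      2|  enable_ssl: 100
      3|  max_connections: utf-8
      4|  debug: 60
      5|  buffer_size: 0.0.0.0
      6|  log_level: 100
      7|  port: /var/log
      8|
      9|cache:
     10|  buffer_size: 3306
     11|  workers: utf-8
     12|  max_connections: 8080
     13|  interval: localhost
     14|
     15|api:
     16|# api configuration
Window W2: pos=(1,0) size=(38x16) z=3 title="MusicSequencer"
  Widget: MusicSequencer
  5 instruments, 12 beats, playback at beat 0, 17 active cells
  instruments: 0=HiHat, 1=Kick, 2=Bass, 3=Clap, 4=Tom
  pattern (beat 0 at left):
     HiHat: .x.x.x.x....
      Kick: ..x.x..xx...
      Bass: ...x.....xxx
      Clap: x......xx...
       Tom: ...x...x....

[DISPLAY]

sicSequencer                     ┃
─────────────────────────────────┨
   ▼12345678901                  ┃
Hat·█·█·█·█····                  ┃
ick··█·█··██···                  ┃
ass···█·····███                  ┃
lap█······██···                  ┃
Tom···█···█····                  ┃
                                 ┃
                                 ┃
                                 ┃
                                 ┃
                                 ┃
                                 ┃
━━━━━━━━━━━━━━━━━━━━━━━━━━━━━━━━━┛


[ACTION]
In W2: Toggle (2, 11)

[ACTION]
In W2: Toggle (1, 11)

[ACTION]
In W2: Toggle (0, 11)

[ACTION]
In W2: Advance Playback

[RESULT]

sicSequencer                     ┃
─────────────────────────────────┨
   0▼2345678901                  ┃
Hat·█·█·█·█···█                  ┃
ick··█·█··██··█                  ┃
ass···█·····██·                  ┃
lap█······██···                  ┃
Tom···█···█····                  ┃
                                 ┃
                                 ┃
                                 ┃
                                 ┃
                                 ┃
                                 ┃
━━━━━━━━━━━━━━━━━━━━━━━━━━━━━━━━━┛
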